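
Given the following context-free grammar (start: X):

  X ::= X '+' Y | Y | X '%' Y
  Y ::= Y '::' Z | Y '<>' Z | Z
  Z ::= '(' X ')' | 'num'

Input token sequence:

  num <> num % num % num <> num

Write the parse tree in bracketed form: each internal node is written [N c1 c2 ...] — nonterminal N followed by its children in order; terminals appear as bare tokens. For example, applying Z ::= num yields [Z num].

X
X % Y
X % Y % Y
Y % Y % Y
Y <> Z % Y % Y
Z <> Z % Y % Y
num <> Z % Y % Y
num <> num % Y % Y
num <> num % Z % Y
num <> num % num % Y
num <> num % num % Y <> Z
num <> num % num % Z <> Z
num <> num % num % num <> Z
num <> num % num % num <> num

[X [X [X [Y [Y [Z num]] <> [Z num]]] % [Y [Z num]]] % [Y [Y [Z num]] <> [Z num]]]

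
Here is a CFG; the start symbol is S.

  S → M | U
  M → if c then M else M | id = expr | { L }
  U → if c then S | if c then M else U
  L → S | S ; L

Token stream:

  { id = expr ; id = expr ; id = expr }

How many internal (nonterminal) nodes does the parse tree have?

11

[S [M { [L [S [M id = expr]] ; [L [S [M id = expr]] ; [L [S [M id = expr]]]]] }]]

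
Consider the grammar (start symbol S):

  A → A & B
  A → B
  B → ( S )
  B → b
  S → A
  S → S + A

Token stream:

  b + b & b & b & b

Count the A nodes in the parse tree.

5

[S [S [A [B b]]] + [A [A [A [A [B b]] & [B b]] & [B b]] & [B b]]]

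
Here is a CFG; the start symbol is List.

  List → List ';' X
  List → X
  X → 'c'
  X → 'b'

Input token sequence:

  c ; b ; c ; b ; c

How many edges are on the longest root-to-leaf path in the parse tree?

6

[List [List [List [List [List [X c]] ; [X b]] ; [X c]] ; [X b]] ; [X c]]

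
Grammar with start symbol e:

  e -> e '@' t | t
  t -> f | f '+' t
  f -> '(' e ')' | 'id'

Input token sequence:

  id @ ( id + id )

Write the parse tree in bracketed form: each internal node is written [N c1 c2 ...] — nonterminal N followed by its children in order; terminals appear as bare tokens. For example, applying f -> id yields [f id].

e
e @ t
t @ t
f @ t
id @ t
id @ f
id @ ( e )
id @ ( t )
id @ ( f + t )
id @ ( id + t )
id @ ( id + f )
id @ ( id + id )

[e [e [t [f id]]] @ [t [f ( [e [t [f id] + [t [f id]]]] )]]]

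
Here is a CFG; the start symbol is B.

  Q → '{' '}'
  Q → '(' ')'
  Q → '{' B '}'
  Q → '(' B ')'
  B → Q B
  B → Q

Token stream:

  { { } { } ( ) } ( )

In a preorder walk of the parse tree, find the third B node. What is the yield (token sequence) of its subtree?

{ } ( )

[B [Q { [B [Q { }] [B [Q { }] [B [Q ( )]]]] }] [B [Q ( )]]]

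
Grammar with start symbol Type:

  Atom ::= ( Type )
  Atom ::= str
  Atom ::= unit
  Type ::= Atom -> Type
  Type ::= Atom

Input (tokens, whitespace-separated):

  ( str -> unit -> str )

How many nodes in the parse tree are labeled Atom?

[Type [Atom ( [Type [Atom str] -> [Type [Atom unit] -> [Type [Atom str]]]] )]]

4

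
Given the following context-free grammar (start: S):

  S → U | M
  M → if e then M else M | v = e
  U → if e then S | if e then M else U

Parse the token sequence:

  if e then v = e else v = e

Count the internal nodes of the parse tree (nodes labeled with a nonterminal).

[S [M if e then [M v = e] else [M v = e]]]

4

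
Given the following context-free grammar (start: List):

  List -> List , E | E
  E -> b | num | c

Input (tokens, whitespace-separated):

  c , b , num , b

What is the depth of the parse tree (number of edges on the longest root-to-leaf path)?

5

[List [List [List [List [E c]] , [E b]] , [E num]] , [E b]]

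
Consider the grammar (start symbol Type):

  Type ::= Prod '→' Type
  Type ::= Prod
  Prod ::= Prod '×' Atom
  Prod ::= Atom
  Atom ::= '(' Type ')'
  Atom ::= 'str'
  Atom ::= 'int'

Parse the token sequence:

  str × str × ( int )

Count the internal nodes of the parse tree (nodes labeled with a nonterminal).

10

[Type [Prod [Prod [Prod [Atom str]] × [Atom str]] × [Atom ( [Type [Prod [Atom int]]] )]]]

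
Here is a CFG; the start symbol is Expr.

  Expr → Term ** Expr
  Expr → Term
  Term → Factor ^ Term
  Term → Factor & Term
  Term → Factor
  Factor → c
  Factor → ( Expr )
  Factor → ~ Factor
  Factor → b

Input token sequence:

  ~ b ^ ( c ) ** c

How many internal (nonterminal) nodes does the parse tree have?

[Expr [Term [Factor ~ [Factor b]] ^ [Term [Factor ( [Expr [Term [Factor c]]] )]]] ** [Expr [Term [Factor c]]]]

12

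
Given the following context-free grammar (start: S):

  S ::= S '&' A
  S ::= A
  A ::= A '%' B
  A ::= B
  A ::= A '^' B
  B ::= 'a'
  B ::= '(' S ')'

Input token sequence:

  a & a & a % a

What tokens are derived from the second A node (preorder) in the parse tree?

[S [S [S [A [B a]]] & [A [B a]]] & [A [A [B a]] % [B a]]]

a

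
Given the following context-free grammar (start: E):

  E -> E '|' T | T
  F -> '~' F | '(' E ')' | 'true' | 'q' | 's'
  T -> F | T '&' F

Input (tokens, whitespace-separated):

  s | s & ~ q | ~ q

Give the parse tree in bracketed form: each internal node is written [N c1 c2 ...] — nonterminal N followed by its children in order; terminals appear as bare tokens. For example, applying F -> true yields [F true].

E
E | T
E | T | T
T | T | T
F | T | T
s | T | T
s | T & F | T
s | F & F | T
s | s & F | T
s | s & ~ F | T
s | s & ~ q | T
s | s & ~ q | F
s | s & ~ q | ~ F
s | s & ~ q | ~ q

[E [E [E [T [F s]]] | [T [T [F s]] & [F ~ [F q]]]] | [T [F ~ [F q]]]]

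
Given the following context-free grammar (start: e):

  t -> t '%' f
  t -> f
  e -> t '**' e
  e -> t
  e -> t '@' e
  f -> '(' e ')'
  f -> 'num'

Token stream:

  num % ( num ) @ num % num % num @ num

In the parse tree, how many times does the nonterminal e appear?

[e [t [t [f num]] % [f ( [e [t [f num]]] )]] @ [e [t [t [t [f num]] % [f num]] % [f num]] @ [e [t [f num]]]]]

4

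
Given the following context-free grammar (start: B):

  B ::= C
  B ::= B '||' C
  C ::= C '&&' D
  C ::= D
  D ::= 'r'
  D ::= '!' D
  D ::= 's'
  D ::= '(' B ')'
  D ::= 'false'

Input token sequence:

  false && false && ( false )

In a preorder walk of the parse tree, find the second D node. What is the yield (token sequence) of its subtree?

[B [C [C [C [D false]] && [D false]] && [D ( [B [C [D false]]] )]]]

false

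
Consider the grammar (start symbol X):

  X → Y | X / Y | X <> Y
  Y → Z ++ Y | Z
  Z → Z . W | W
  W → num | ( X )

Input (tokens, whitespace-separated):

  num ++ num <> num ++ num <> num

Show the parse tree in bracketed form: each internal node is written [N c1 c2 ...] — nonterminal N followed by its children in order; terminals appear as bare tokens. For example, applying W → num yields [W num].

X
X <> Y
X <> Y <> Y
Y <> Y <> Y
Z ++ Y <> Y <> Y
W ++ Y <> Y <> Y
num ++ Y <> Y <> Y
num ++ Z <> Y <> Y
num ++ W <> Y <> Y
num ++ num <> Y <> Y
num ++ num <> Z ++ Y <> Y
num ++ num <> W ++ Y <> Y
num ++ num <> num ++ Y <> Y
num ++ num <> num ++ Z <> Y
num ++ num <> num ++ W <> Y
num ++ num <> num ++ num <> Y
num ++ num <> num ++ num <> Z
num ++ num <> num ++ num <> W
num ++ num <> num ++ num <> num

[X [X [X [Y [Z [W num]] ++ [Y [Z [W num]]]]] <> [Y [Z [W num]] ++ [Y [Z [W num]]]]] <> [Y [Z [W num]]]]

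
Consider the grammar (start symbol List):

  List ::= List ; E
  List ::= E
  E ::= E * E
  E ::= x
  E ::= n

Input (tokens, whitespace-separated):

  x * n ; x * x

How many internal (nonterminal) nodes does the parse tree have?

8

[List [List [E [E x] * [E n]]] ; [E [E x] * [E x]]]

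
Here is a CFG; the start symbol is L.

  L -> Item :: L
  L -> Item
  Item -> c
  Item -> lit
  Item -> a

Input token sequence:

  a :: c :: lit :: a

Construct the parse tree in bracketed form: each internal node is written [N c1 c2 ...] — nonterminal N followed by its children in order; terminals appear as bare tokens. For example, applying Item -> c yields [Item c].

L
Item :: L
a :: L
a :: Item :: L
a :: c :: L
a :: c :: Item :: L
a :: c :: lit :: L
a :: c :: lit :: Item
a :: c :: lit :: a

[L [Item a] :: [L [Item c] :: [L [Item lit] :: [L [Item a]]]]]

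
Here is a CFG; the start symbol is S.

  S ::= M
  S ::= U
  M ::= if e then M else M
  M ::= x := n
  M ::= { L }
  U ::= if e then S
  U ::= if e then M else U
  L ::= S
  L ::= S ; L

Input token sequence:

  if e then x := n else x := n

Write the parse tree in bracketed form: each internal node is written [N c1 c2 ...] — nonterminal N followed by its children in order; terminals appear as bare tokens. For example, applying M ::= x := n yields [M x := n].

S
M
if e then M else M
if e then x := n else M
if e then x := n else x := n

[S [M if e then [M x := n] else [M x := n]]]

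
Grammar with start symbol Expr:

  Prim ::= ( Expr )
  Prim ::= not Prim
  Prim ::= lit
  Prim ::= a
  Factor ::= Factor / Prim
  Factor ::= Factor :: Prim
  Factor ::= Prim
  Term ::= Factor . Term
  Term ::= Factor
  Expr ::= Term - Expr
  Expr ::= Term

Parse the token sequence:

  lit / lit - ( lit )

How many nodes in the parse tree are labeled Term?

3

[Expr [Term [Factor [Factor [Prim lit]] / [Prim lit]]] - [Expr [Term [Factor [Prim ( [Expr [Term [Factor [Prim lit]]]] )]]]]]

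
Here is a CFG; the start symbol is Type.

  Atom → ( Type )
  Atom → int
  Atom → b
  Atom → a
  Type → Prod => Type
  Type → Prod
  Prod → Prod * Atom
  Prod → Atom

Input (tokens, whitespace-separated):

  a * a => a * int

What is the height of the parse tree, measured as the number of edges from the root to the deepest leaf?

[Type [Prod [Prod [Atom a]] * [Atom a]] => [Type [Prod [Prod [Atom a]] * [Atom int]]]]

5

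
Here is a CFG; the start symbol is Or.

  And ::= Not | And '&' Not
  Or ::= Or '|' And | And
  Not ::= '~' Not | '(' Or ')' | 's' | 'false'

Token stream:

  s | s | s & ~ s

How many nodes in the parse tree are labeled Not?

[Or [Or [Or [And [Not s]]] | [And [Not s]]] | [And [And [Not s]] & [Not ~ [Not s]]]]

5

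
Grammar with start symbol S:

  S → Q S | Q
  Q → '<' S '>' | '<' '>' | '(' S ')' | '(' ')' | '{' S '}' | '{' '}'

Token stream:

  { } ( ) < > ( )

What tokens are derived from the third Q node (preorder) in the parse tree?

< >

[S [Q { }] [S [Q ( )] [S [Q < >] [S [Q ( )]]]]]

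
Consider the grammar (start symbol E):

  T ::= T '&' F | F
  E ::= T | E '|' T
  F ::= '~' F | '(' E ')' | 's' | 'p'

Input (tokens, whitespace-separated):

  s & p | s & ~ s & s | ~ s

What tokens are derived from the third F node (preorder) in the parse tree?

s

[E [E [E [T [T [F s]] & [F p]]] | [T [T [T [F s]] & [F ~ [F s]]] & [F s]]] | [T [F ~ [F s]]]]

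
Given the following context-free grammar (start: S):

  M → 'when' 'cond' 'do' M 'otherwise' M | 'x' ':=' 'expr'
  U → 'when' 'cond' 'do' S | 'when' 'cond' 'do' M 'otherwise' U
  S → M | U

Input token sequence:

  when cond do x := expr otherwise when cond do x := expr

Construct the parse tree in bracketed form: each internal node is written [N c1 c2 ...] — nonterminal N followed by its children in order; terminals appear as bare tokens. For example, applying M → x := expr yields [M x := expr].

[S [U when cond do [M x := expr] otherwise [U when cond do [S [M x := expr]]]]]

S
U
when cond do M otherwise U
when cond do x := expr otherwise U
when cond do x := expr otherwise when cond do S
when cond do x := expr otherwise when cond do M
when cond do x := expr otherwise when cond do x := expr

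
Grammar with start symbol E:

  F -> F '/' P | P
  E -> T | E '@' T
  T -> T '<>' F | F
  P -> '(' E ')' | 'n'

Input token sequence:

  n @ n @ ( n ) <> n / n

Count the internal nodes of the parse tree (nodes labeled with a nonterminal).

21

[E [E [E [T [F [P n]]]] @ [T [F [P n]]]] @ [T [T [F [P ( [E [T [F [P n]]]] )]]] <> [F [F [P n]] / [P n]]]]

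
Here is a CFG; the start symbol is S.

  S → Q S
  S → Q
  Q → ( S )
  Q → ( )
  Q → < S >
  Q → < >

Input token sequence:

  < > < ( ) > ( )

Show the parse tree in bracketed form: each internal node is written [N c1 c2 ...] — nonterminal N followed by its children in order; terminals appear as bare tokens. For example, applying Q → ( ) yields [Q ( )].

S
Q S
< > S
< > Q S
< > < S > S
< > < Q > S
< > < ( ) > S
< > < ( ) > Q
< > < ( ) > ( )

[S [Q < >] [S [Q < [S [Q ( )]] >] [S [Q ( )]]]]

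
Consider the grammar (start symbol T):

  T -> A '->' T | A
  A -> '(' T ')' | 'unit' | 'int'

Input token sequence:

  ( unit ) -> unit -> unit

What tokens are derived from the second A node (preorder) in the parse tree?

[T [A ( [T [A unit]] )] -> [T [A unit] -> [T [A unit]]]]

unit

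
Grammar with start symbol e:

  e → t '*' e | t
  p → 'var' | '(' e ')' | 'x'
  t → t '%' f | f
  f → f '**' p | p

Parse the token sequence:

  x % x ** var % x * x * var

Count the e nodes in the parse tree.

3

[e [t [t [t [f [p x]]] % [f [f [p x]] ** [p var]]] % [f [p x]]] * [e [t [f [p x]]] * [e [t [f [p var]]]]]]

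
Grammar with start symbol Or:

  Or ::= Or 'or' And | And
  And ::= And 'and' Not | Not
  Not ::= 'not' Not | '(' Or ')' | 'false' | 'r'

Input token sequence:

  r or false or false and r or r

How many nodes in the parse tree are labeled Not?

[Or [Or [Or [Or [And [Not r]]] or [And [Not false]]] or [And [And [Not false]] and [Not r]]] or [And [Not r]]]

5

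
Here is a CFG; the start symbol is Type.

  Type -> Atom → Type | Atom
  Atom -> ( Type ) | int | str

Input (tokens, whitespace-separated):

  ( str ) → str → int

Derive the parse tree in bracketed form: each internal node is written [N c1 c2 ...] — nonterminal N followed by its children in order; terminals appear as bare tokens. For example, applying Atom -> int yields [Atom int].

Type
Atom → Type
( Type ) → Type
( Atom ) → Type
( str ) → Type
( str ) → Atom → Type
( str ) → str → Type
( str ) → str → Atom
( str ) → str → int

[Type [Atom ( [Type [Atom str]] )] → [Type [Atom str] → [Type [Atom int]]]]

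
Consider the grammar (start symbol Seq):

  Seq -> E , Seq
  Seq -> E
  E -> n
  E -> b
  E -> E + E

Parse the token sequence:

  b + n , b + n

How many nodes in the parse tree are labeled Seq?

[Seq [E [E b] + [E n]] , [Seq [E [E b] + [E n]]]]

2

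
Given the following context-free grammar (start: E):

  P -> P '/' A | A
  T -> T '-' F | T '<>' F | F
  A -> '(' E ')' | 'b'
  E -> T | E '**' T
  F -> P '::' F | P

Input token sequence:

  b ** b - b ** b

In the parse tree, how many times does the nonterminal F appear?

[E [E [E [T [F [P [A b]]]]] ** [T [T [F [P [A b]]]] - [F [P [A b]]]]] ** [T [F [P [A b]]]]]

4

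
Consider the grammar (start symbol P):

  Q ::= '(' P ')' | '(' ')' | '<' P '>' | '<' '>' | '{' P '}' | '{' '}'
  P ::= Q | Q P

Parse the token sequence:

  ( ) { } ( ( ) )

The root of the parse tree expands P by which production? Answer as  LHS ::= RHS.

[P [Q ( )] [P [Q { }] [P [Q ( [P [Q ( )]] )]]]]

P ::= Q P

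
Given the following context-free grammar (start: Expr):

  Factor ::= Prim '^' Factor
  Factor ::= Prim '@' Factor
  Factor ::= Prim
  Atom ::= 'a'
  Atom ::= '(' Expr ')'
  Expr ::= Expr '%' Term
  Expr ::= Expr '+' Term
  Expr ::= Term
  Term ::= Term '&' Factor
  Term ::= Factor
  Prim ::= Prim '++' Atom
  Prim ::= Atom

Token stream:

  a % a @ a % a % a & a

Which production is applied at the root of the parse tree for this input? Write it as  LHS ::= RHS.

[Expr [Expr [Expr [Expr [Term [Factor [Prim [Atom a]]]]] % [Term [Factor [Prim [Atom a]] @ [Factor [Prim [Atom a]]]]]] % [Term [Factor [Prim [Atom a]]]]] % [Term [Term [Factor [Prim [Atom a]]]] & [Factor [Prim [Atom a]]]]]

Expr ::= Expr '%' Term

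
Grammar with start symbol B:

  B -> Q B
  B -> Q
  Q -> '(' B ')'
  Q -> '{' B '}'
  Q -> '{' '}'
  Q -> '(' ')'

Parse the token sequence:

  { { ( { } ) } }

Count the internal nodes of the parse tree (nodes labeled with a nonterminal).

[B [Q { [B [Q { [B [Q ( [B [Q { }]] )]] }]] }]]

8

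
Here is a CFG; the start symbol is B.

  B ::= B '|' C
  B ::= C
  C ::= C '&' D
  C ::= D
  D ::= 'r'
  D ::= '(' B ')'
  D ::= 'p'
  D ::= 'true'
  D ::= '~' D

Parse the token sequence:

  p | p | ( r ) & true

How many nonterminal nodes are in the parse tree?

[B [B [B [C [D p]]] | [C [D p]]] | [C [C [D ( [B [C [D r]]] )]] & [D true]]]

14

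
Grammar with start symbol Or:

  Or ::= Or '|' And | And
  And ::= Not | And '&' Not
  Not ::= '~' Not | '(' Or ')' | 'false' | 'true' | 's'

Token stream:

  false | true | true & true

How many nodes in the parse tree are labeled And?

4

[Or [Or [Or [And [Not false]]] | [And [Not true]]] | [And [And [Not true]] & [Not true]]]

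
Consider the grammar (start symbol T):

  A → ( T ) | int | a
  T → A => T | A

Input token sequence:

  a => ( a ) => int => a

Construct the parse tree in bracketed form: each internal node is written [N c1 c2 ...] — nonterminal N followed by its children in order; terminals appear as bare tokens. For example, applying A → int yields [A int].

T
A => T
a => T
a => A => T
a => ( T ) => T
a => ( A ) => T
a => ( a ) => T
a => ( a ) => A => T
a => ( a ) => int => T
a => ( a ) => int => A
a => ( a ) => int => a

[T [A a] => [T [A ( [T [A a]] )] => [T [A int] => [T [A a]]]]]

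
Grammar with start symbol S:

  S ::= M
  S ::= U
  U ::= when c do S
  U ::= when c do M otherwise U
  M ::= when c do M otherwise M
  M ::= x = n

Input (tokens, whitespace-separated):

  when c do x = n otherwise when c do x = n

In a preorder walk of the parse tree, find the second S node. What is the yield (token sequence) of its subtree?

x = n

[S [U when c do [M x = n] otherwise [U when c do [S [M x = n]]]]]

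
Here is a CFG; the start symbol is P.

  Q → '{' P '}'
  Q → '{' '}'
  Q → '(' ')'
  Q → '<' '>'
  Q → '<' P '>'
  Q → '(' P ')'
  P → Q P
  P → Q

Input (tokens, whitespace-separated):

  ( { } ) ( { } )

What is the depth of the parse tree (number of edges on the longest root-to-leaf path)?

[P [Q ( [P [Q { }]] )] [P [Q ( [P [Q { }]] )]]]

5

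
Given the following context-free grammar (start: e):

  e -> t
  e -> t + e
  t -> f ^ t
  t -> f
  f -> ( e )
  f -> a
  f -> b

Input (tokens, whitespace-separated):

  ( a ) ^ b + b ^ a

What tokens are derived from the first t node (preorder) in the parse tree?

( a ) ^ b

[e [t [f ( [e [t [f a]]] )] ^ [t [f b]]] + [e [t [f b] ^ [t [f a]]]]]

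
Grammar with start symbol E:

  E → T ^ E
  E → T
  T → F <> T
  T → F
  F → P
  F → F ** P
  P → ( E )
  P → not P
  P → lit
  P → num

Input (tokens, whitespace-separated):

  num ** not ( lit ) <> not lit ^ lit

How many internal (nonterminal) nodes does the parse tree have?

[E [T [F [F [P num]] ** [P not [P ( [E [T [F [P lit]]]] )]]] <> [T [F [P not [P lit]]]]] ^ [E [T [F [P lit]]]]]

19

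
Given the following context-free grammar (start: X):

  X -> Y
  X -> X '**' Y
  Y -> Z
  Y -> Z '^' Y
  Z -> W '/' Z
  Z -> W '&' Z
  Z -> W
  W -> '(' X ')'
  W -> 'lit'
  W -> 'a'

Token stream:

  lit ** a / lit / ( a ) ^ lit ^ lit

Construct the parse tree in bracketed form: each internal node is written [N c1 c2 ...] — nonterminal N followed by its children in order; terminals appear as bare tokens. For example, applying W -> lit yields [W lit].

X
X ** Y
Y ** Y
Z ** Y
W ** Y
lit ** Y
lit ** Z ^ Y
lit ** W / Z ^ Y
lit ** a / Z ^ Y
lit ** a / W / Z ^ Y
lit ** a / lit / Z ^ Y
lit ** a / lit / W ^ Y
lit ** a / lit / ( X ) ^ Y
lit ** a / lit / ( Y ) ^ Y
lit ** a / lit / ( Z ) ^ Y
lit ** a / lit / ( W ) ^ Y
lit ** a / lit / ( a ) ^ Y
lit ** a / lit / ( a ) ^ Z ^ Y
lit ** a / lit / ( a ) ^ W ^ Y
lit ** a / lit / ( a ) ^ lit ^ Y
lit ** a / lit / ( a ) ^ lit ^ Z
lit ** a / lit / ( a ) ^ lit ^ W
lit ** a / lit / ( a ) ^ lit ^ lit

[X [X [Y [Z [W lit]]]] ** [Y [Z [W a] / [Z [W lit] / [Z [W ( [X [Y [Z [W a]]]] )]]]] ^ [Y [Z [W lit]] ^ [Y [Z [W lit]]]]]]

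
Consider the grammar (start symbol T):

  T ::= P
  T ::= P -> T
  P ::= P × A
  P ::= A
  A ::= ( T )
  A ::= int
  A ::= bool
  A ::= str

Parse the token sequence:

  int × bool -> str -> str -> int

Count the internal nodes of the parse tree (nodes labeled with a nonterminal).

[T [P [P [A int]] × [A bool]] -> [T [P [A str]] -> [T [P [A str]] -> [T [P [A int]]]]]]

14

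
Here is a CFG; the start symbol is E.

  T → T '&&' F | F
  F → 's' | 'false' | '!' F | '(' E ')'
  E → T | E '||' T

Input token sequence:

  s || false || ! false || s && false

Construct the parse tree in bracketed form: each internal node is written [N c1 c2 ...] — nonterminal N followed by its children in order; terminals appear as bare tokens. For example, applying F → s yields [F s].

[E [E [E [E [T [F s]]] || [T [F false]]] || [T [F ! [F false]]]] || [T [T [F s]] && [F false]]]

E
E || T
E || T || T
E || T || T || T
T || T || T || T
F || T || T || T
s || T || T || T
s || F || T || T
s || false || T || T
s || false || F || T
s || false || ! F || T
s || false || ! false || T
s || false || ! false || T && F
s || false || ! false || F && F
s || false || ! false || s && F
s || false || ! false || s && false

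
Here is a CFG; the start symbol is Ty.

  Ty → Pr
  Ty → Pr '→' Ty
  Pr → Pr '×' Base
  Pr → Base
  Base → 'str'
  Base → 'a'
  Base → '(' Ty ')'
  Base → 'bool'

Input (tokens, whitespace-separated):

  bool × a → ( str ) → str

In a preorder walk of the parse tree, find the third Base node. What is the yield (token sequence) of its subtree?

( str )

[Ty [Pr [Pr [Base bool]] × [Base a]] → [Ty [Pr [Base ( [Ty [Pr [Base str]]] )]] → [Ty [Pr [Base str]]]]]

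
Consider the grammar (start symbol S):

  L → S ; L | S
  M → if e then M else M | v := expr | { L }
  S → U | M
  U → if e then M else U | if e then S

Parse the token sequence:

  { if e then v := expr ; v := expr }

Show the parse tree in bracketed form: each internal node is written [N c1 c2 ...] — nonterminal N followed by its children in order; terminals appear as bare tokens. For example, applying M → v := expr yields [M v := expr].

[S [M { [L [S [U if e then [S [M v := expr]]]] ; [L [S [M v := expr]]]] }]]

S
M
{ L }
{ S ; L }
{ U ; L }
{ if e then S ; L }
{ if e then M ; L }
{ if e then v := expr ; L }
{ if e then v := expr ; S }
{ if e then v := expr ; M }
{ if e then v := expr ; v := expr }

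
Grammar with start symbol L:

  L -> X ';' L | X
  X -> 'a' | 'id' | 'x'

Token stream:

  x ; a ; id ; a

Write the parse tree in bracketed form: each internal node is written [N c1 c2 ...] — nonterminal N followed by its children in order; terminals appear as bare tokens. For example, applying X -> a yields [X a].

[L [X x] ; [L [X a] ; [L [X id] ; [L [X a]]]]]

L
X ; L
x ; L
x ; X ; L
x ; a ; L
x ; a ; X ; L
x ; a ; id ; L
x ; a ; id ; X
x ; a ; id ; a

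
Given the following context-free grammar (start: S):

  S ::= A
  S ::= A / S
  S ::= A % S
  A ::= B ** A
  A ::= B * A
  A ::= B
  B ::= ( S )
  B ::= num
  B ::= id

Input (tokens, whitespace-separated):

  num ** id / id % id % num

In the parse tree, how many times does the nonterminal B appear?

5

[S [A [B num] ** [A [B id]]] / [S [A [B id]] % [S [A [B id]] % [S [A [B num]]]]]]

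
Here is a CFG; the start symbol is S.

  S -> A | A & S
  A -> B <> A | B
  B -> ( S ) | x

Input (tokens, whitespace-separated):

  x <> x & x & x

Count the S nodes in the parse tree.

[S [A [B x] <> [A [B x]]] & [S [A [B x]] & [S [A [B x]]]]]

3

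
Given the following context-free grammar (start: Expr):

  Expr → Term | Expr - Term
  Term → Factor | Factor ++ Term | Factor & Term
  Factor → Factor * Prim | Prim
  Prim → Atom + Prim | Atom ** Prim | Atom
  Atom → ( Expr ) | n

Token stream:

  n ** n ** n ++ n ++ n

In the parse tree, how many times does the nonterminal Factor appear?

[Expr [Term [Factor [Prim [Atom n] ** [Prim [Atom n] ** [Prim [Atom n]]]]] ++ [Term [Factor [Prim [Atom n]]] ++ [Term [Factor [Prim [Atom n]]]]]]]

3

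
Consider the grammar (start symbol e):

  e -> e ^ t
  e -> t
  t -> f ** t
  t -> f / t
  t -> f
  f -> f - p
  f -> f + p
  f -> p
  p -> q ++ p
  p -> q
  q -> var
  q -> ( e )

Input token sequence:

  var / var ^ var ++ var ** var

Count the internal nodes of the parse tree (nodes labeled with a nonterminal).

20

[e [e [t [f [p [q var]]] / [t [f [p [q var]]]]]] ^ [t [f [p [q var] ++ [p [q var]]]] ** [t [f [p [q var]]]]]]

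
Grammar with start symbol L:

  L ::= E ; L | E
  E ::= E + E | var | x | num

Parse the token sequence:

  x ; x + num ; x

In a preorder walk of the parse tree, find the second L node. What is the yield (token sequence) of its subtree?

[L [E x] ; [L [E [E x] + [E num]] ; [L [E x]]]]

x + num ; x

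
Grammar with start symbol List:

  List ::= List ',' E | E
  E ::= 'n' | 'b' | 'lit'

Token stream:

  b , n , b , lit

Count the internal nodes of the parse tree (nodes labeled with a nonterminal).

8

[List [List [List [List [E b]] , [E n]] , [E b]] , [E lit]]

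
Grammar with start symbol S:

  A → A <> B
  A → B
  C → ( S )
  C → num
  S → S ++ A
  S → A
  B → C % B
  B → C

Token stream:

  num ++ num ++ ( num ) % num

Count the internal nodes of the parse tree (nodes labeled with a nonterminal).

18

[S [S [S [A [B [C num]]]] ++ [A [B [C num]]]] ++ [A [B [C ( [S [A [B [C num]]]] )] % [B [C num]]]]]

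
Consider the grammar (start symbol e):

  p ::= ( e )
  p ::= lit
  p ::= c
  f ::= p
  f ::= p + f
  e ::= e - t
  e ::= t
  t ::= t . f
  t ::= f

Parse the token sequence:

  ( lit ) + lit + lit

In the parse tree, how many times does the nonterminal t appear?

2

[e [t [f [p ( [e [t [f [p lit]]]] )] + [f [p lit] + [f [p lit]]]]]]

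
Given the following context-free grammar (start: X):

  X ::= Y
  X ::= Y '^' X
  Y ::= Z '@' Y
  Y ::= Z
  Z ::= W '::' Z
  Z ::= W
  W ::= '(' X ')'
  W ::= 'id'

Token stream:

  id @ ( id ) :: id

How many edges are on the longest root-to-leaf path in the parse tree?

9

[X [Y [Z [W id]] @ [Y [Z [W ( [X [Y [Z [W id]]]] )] :: [Z [W id]]]]]]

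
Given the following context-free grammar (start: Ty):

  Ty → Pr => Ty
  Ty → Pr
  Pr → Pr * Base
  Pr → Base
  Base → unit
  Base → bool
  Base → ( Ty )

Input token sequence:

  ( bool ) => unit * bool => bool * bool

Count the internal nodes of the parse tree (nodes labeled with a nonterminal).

[Ty [Pr [Base ( [Ty [Pr [Base bool]]] )]] => [Ty [Pr [Pr [Base unit]] * [Base bool]] => [Ty [Pr [Pr [Base bool]] * [Base bool]]]]]

16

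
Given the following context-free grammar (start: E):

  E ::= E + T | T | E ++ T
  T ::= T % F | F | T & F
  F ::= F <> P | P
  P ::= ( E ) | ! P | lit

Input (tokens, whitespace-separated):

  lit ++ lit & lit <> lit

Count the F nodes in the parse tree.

4

[E [E [T [F [P lit]]]] ++ [T [T [F [P lit]]] & [F [F [P lit]] <> [P lit]]]]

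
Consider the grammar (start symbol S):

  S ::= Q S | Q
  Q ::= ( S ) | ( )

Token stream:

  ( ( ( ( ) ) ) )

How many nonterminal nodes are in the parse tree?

8

[S [Q ( [S [Q ( [S [Q ( [S [Q ( )]] )]] )]] )]]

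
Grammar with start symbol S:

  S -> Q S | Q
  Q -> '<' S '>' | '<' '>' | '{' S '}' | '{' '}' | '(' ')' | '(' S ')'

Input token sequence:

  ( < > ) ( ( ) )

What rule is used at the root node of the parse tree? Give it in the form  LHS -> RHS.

S -> Q S

[S [Q ( [S [Q < >]] )] [S [Q ( [S [Q ( )]] )]]]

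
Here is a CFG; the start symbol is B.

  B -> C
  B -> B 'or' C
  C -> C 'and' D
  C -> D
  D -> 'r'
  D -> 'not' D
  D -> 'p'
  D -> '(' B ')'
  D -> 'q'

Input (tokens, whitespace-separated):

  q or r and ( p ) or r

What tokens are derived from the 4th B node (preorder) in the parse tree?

[B [B [B [C [D q]]] or [C [C [D r]] and [D ( [B [C [D p]]] )]]] or [C [D r]]]

p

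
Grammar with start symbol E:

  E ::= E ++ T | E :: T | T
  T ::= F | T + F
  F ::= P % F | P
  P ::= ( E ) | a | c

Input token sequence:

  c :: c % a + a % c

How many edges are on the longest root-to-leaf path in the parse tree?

[E [E [T [F [P c]]]] :: [T [T [F [P c] % [F [P a]]]] + [F [P a] % [F [P c]]]]]

6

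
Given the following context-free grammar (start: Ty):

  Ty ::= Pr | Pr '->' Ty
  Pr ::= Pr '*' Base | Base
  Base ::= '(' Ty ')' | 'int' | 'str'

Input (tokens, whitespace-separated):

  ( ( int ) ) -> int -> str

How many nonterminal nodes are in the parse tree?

[Ty [Pr [Base ( [Ty [Pr [Base ( [Ty [Pr [Base int]]] )]]] )]] -> [Ty [Pr [Base int]] -> [Ty [Pr [Base str]]]]]

15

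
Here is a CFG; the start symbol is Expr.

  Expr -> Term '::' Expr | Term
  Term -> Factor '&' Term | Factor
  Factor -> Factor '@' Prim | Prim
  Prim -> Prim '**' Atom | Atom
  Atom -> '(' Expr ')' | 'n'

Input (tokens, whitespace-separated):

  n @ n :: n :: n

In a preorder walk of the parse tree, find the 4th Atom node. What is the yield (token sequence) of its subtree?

[Expr [Term [Factor [Factor [Prim [Atom n]]] @ [Prim [Atom n]]]] :: [Expr [Term [Factor [Prim [Atom n]]]] :: [Expr [Term [Factor [Prim [Atom n]]]]]]]

n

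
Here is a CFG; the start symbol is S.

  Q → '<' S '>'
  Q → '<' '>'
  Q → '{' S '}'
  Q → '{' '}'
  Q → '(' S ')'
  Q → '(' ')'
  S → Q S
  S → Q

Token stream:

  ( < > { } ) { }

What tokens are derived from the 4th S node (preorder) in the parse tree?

[S [Q ( [S [Q < >] [S [Q { }]]] )] [S [Q { }]]]

{ }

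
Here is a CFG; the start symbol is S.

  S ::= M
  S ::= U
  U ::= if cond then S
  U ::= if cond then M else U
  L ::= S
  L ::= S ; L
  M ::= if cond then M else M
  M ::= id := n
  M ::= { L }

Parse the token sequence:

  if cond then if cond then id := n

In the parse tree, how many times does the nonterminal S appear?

3

[S [U if cond then [S [U if cond then [S [M id := n]]]]]]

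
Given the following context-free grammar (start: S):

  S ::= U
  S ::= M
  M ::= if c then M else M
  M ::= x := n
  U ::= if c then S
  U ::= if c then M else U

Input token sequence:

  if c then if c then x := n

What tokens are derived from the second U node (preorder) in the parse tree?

[S [U if c then [S [U if c then [S [M x := n]]]]]]

if c then x := n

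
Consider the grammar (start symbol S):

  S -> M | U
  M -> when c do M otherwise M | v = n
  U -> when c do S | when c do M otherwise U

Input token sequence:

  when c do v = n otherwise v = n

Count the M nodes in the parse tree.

3

[S [M when c do [M v = n] otherwise [M v = n]]]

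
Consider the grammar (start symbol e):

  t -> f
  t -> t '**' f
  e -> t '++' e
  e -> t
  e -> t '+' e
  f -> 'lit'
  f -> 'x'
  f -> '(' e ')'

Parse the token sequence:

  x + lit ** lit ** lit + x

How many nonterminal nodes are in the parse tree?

13

[e [t [f x]] + [e [t [t [t [f lit]] ** [f lit]] ** [f lit]] + [e [t [f x]]]]]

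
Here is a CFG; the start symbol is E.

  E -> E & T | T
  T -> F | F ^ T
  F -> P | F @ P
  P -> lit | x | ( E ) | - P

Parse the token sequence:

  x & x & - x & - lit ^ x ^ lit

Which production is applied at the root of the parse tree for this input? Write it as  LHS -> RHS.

[E [E [E [E [T [F [P x]]]] & [T [F [P x]]]] & [T [F [P - [P x]]]]] & [T [F [P - [P lit]]] ^ [T [F [P x]] ^ [T [F [P lit]]]]]]

E -> E & T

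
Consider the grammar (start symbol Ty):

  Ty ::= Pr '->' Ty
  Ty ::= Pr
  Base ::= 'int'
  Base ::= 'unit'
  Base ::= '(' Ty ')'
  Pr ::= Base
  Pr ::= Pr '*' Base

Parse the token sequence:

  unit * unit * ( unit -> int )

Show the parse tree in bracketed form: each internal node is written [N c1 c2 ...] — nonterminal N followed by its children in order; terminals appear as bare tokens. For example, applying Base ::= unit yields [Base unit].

[Ty [Pr [Pr [Pr [Base unit]] * [Base unit]] * [Base ( [Ty [Pr [Base unit]] -> [Ty [Pr [Base int]]]] )]]]

Ty
Pr
Pr * Base
Pr * Base * Base
Base * Base * Base
unit * Base * Base
unit * unit * Base
unit * unit * ( Ty )
unit * unit * ( Pr -> Ty )
unit * unit * ( Base -> Ty )
unit * unit * ( unit -> Ty )
unit * unit * ( unit -> Pr )
unit * unit * ( unit -> Base )
unit * unit * ( unit -> int )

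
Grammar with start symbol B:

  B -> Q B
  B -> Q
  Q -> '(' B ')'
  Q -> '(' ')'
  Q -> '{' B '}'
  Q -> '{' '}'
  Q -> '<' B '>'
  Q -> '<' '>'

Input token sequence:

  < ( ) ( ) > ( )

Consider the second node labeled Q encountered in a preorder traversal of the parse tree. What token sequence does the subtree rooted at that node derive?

[B [Q < [B [Q ( )] [B [Q ( )]]] >] [B [Q ( )]]]

( )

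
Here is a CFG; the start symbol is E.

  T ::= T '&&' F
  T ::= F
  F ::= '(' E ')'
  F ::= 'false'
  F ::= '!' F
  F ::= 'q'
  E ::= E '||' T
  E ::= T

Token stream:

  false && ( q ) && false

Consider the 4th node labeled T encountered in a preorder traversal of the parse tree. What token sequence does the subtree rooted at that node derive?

q

[E [T [T [T [F false]] && [F ( [E [T [F q]]] )]] && [F false]]]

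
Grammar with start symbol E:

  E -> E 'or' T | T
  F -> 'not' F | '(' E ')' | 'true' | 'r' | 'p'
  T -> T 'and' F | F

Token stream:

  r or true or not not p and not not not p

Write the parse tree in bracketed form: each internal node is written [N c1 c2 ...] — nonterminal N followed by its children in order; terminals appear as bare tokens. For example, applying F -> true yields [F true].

E
E or T
E or T or T
T or T or T
F or T or T
r or T or T
r or F or T
r or true or T
r or true or T and F
r or true or F and F
r or true or not F and F
r or true or not not F and F
r or true or not not p and F
r or true or not not p and not F
r or true or not not p and not not F
r or true or not not p and not not not F
r or true or not not p and not not not p

[E [E [E [T [F r]]] or [T [F true]]] or [T [T [F not [F not [F p]]]] and [F not [F not [F not [F p]]]]]]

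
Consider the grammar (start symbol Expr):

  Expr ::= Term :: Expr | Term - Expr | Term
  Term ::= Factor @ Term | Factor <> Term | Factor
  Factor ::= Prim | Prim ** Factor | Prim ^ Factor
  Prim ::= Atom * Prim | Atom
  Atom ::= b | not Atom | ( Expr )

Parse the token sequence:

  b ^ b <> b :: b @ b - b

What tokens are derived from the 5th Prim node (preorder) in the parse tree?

b

[Expr [Term [Factor [Prim [Atom b]] ^ [Factor [Prim [Atom b]]]] <> [Term [Factor [Prim [Atom b]]]]] :: [Expr [Term [Factor [Prim [Atom b]]] @ [Term [Factor [Prim [Atom b]]]]] - [Expr [Term [Factor [Prim [Atom b]]]]]]]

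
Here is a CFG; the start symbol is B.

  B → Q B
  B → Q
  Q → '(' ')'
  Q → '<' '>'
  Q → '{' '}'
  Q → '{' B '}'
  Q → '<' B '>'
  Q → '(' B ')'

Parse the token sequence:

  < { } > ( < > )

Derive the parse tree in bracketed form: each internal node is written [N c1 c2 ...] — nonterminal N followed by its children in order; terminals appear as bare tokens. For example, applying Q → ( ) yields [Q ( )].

B
Q B
< B > B
< Q > B
< { } > B
< { } > Q
< { } > ( B )
< { } > ( Q )
< { } > ( < > )

[B [Q < [B [Q { }]] >] [B [Q ( [B [Q < >]] )]]]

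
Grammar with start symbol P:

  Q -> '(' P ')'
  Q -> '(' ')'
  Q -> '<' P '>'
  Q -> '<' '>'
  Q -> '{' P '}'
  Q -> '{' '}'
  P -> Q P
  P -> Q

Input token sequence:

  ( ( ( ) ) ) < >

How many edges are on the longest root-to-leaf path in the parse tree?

[P [Q ( [P [Q ( [P [Q ( )]] )]] )] [P [Q < >]]]

6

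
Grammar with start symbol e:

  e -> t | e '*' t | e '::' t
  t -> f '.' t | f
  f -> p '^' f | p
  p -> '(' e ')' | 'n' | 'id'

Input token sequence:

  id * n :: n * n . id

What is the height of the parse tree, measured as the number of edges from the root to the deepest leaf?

[e [e [e [e [t [f [p id]]]] * [t [f [p n]]]] :: [t [f [p n]]]] * [t [f [p n]] . [t [f [p id]]]]]

7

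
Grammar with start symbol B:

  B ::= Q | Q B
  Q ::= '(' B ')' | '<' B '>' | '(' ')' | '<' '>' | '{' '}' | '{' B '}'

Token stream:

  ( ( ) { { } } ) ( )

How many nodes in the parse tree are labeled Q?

[B [Q ( [B [Q ( )] [B [Q { [B [Q { }]] }]]] )] [B [Q ( )]]]

5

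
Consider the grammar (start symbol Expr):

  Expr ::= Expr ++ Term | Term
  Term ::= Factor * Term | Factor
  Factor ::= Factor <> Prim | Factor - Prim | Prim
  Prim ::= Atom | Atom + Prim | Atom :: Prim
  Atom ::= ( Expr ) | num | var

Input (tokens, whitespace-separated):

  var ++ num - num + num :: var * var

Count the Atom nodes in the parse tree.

6

[Expr [Expr [Term [Factor [Prim [Atom var]]]]] ++ [Term [Factor [Factor [Prim [Atom num]]] - [Prim [Atom num] + [Prim [Atom num] :: [Prim [Atom var]]]]] * [Term [Factor [Prim [Atom var]]]]]]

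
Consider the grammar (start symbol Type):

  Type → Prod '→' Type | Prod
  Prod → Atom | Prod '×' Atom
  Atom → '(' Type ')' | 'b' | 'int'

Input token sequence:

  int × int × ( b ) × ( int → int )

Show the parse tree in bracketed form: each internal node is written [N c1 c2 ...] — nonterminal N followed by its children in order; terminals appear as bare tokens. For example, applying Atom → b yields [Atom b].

[Type [Prod [Prod [Prod [Prod [Atom int]] × [Atom int]] × [Atom ( [Type [Prod [Atom b]]] )]] × [Atom ( [Type [Prod [Atom int]] → [Type [Prod [Atom int]]]] )]]]

Type
Prod
Prod × Atom
Prod × Atom × Atom
Prod × Atom × Atom × Atom
Atom × Atom × Atom × Atom
int × Atom × Atom × Atom
int × int × Atom × Atom
int × int × ( Type ) × Atom
int × int × ( Prod ) × Atom
int × int × ( Atom ) × Atom
int × int × ( b ) × Atom
int × int × ( b ) × ( Type )
int × int × ( b ) × ( Prod → Type )
int × int × ( b ) × ( Atom → Type )
int × int × ( b ) × ( int → Type )
int × int × ( b ) × ( int → Prod )
int × int × ( b ) × ( int → Atom )
int × int × ( b ) × ( int → int )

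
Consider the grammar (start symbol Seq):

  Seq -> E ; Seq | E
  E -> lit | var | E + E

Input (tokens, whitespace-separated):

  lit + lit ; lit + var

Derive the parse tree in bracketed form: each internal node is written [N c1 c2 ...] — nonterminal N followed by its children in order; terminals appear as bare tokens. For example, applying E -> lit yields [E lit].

[Seq [E [E lit] + [E lit]] ; [Seq [E [E lit] + [E var]]]]

Seq
E ; Seq
E + E ; Seq
lit + E ; Seq
lit + lit ; Seq
lit + lit ; E
lit + lit ; E + E
lit + lit ; lit + E
lit + lit ; lit + var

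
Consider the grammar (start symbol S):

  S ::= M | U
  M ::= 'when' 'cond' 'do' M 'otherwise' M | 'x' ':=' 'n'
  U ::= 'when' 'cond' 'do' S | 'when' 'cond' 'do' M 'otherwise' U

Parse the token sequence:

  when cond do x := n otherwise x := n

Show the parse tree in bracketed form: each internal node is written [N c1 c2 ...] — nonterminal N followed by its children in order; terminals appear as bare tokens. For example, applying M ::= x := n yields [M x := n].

S
M
when cond do M otherwise M
when cond do x := n otherwise M
when cond do x := n otherwise x := n

[S [M when cond do [M x := n] otherwise [M x := n]]]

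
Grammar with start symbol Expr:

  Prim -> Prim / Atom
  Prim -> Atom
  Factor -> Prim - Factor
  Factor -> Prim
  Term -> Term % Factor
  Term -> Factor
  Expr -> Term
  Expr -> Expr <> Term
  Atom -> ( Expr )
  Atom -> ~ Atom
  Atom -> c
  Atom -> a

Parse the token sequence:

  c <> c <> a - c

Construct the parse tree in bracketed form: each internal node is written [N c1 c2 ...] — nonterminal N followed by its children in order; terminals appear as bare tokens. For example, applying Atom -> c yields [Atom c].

Expr
Expr <> Term
Expr <> Term <> Term
Term <> Term <> Term
Factor <> Term <> Term
Prim <> Term <> Term
Atom <> Term <> Term
c <> Term <> Term
c <> Factor <> Term
c <> Prim <> Term
c <> Atom <> Term
c <> c <> Term
c <> c <> Factor
c <> c <> Prim - Factor
c <> c <> Atom - Factor
c <> c <> a - Factor
c <> c <> a - Prim
c <> c <> a - Atom
c <> c <> a - c

[Expr [Expr [Expr [Term [Factor [Prim [Atom c]]]]] <> [Term [Factor [Prim [Atom c]]]]] <> [Term [Factor [Prim [Atom a]] - [Factor [Prim [Atom c]]]]]]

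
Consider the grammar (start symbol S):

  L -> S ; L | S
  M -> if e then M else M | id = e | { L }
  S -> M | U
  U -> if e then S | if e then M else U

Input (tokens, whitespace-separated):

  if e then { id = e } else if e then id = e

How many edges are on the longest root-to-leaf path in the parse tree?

[S [U if e then [M { [L [S [M id = e]]] }] else [U if e then [S [M id = e]]]]]

6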